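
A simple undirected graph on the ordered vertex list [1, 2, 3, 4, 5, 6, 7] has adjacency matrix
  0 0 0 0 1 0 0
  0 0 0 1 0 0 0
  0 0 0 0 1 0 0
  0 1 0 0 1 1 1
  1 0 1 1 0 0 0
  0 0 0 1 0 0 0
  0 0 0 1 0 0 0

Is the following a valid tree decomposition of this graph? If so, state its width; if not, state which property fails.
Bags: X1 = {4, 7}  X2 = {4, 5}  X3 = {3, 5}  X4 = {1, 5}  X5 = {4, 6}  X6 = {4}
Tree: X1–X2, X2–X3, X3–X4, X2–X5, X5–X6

No — vertex 2 appears in no bag.

A tree decomposition must satisfy three properties: every vertex lies in some bag; for every edge, both endpoints lie together in some bag; and for every vertex, the bags containing it form a connected subtree. Here vertex 2 appears in no bag, so the decomposition is invalid.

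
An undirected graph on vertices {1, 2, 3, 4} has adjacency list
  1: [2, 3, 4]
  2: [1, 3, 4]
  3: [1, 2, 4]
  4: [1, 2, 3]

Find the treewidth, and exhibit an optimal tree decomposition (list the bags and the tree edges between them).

Treewidth 3.
Bags: B1 = {1, 2, 3, 4}
Tree: (single bag)

A single bag containing all 4 vertices is trivially a valid decomposition of width 3. On the other hand G contains the 4-clique {1, 2, 3, 4}. A clique must lie in a single bag of any decomposition, so no decomposition can have width below 3. Therefore the treewidth is 3.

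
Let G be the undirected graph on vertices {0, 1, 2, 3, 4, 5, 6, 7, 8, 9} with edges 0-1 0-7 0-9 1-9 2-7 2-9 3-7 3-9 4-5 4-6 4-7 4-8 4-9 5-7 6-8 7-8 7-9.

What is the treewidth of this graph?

2

A width-2 tree decomposition is:
Bags: B1 = {3, 7, 9}  B2 = {0, 7, 9}  B3 = {0, 1, 9}  B4 = {4, 7, 9}  B5 = {4, 7, 8}  B6 = {4, 6, 8}  B7 = {2, 7, 9}  B8 = {4, 5, 7}
Tree: B1–B2, B2–B3, B2–B4, B4–B5, B5–B6, B1–B7, B5–B8
Every bag has size at most 3, so the width is 3 − 1 = 2 and tw(G) ≤ 2. On the other hand G contains the 3-clique {0, 1, 9}. A clique must lie in a single bag of any decomposition, so no decomposition can have width below 2. Combining the bounds, tw(G) = 2.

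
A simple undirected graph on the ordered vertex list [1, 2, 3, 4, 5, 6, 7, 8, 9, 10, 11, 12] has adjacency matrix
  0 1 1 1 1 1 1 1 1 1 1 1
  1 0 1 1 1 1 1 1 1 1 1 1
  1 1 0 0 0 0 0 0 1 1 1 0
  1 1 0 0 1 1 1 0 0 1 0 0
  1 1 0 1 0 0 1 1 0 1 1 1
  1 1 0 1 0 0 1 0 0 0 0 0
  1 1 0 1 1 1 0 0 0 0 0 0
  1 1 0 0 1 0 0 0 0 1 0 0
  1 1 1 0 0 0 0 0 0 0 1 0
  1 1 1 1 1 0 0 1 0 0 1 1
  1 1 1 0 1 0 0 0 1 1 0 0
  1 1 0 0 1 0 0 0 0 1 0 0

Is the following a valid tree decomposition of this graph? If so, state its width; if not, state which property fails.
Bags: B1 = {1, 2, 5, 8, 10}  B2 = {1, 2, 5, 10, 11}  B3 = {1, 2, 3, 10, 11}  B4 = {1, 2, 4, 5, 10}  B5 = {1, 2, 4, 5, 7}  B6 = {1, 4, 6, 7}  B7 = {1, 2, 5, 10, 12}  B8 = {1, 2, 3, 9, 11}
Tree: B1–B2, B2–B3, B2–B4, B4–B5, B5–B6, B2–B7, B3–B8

A tree decomposition must satisfy three properties: every vertex lies in some bag; for every edge, both endpoints lie together in some bag; and for every vertex, the bags containing it form a connected subtree. Here edge (2,6) lies in no bag, so the decomposition is invalid.

No — edge (2,6) lies in no bag.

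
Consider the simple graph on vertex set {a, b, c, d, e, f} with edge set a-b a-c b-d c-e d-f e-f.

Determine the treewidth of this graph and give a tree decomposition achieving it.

Every bag has size at most 3, so the width is 3 − 1 = 2 and tw(G) ≤ 2. For the lower bound, G contains the cycle e–c–a–b–d–f–e, so G is not a forest; only forests have treewidth ≤ 1, hence tw(G) ≥ 2. Combining the bounds, tw(G) = 2.

Treewidth 2.
One optimal decomposition is:
Bags: B1 = {a, c, e}  B2 = {a, b, e}  B3 = {b, d, e}  B4 = {d, e, f}
Tree: B1–B2, B2–B3, B3–B4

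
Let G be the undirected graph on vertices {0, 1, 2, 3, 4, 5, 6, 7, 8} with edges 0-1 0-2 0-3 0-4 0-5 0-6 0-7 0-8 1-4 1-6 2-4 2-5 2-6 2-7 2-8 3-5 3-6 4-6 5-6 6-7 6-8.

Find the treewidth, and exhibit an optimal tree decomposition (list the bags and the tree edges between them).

Every bag has size at most 4, so the width is 4 − 1 = 3 and tw(G) ≤ 3. For the lower bound, the 4 vertices {0, 1, 4, 6} are pairwise adjacent, and any tree decomposition puts a clique entirely inside one bag — forcing width ≥ 3. Therefore the treewidth is 3.

Treewidth 3.
Bags: B1 = {0, 2, 6, 7}  B2 = {0, 2, 5, 6}  B3 = {0, 2, 6, 8}  B4 = {0, 2, 4, 6}  B5 = {0, 3, 5, 6}  B6 = {0, 1, 4, 6}
Tree: B1–B2, B2–B3, B2–B4, B2–B5, B4–B6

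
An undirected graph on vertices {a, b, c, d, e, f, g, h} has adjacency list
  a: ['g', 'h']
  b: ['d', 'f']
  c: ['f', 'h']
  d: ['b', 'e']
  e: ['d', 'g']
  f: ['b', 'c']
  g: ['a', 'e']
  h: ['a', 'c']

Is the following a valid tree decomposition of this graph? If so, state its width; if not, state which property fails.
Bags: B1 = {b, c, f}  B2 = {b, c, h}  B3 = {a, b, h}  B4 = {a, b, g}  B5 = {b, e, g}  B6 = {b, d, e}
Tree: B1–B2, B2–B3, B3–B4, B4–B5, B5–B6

Vertex coverage: the bags together contain {a, b, c, d, e, f, g, h}, the full vertex set. Edge coverage: each edge of G has both endpoints in at least one bag. Running intersection: for every vertex, the bags containing it form a connected subtree. All three properties hold, so this is a valid tree decomposition of width max|bag| − 1 = 2, and hence tw(G) ≤ 2.

Yes; width 2.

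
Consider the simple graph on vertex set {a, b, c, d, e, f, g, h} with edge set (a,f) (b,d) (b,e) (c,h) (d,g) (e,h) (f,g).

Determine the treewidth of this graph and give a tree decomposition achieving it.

Treewidth 1.
One such decomposition:
Bags: B1 = {b, d}  B2 = {d, g}  B3 = {f, g}  B4 = {a, f}  B5 = {b, e}  B6 = {e, h}  B7 = {c, h}
Tree: B1–B2, B2–B3, B3–B4, B1–B5, B5–B6, B6–B7

Every bag has size at most 2, so the width is 2 − 1 = 1 and tw(G) ≤ 1. Since G has at least one edge (e.g. d–b), it is not an edgeless graph, so tw(G) ≥ 1. The upper and lower bounds meet at 1, so that is the treewidth.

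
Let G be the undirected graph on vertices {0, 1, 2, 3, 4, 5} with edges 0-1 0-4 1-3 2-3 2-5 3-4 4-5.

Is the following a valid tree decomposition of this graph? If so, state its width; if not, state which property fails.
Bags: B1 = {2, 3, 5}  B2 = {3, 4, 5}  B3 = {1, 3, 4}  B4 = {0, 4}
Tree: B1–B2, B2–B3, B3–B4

No — edge (1,0) lies in no bag.

A tree decomposition must satisfy three properties: every vertex lies in some bag; for every edge, both endpoints lie together in some bag; and for every vertex, the bags containing it form a connected subtree. Here edge (1,0) lies in no bag, so the decomposition is invalid.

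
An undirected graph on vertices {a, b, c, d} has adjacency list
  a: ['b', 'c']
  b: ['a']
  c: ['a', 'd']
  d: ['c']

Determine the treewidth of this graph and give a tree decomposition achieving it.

Every bag has size at most 2, so the width is 2 − 1 = 1 and tw(G) ≤ 1. Any graph with an edge has treewidth ≥ 1, and G has the edge a–b. Combining the bounds, tw(G) = 1.

Treewidth 1.
One such decomposition:
Bags: B1 = {a, b}  B2 = {a, c}  B3 = {c, d}
Tree: B1–B2, B2–B3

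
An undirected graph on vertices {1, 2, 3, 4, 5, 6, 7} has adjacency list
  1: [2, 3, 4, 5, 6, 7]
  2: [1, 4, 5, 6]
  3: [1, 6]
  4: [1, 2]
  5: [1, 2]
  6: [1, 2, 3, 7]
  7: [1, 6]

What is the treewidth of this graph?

A width-2 tree decomposition is:
Bags: B1 = {1, 6, 7}  B2 = {1, 3, 6}  B3 = {1, 2, 6}  B4 = {1, 2, 5}  B5 = {1, 2, 4}
Tree: B1–B2, B2–B3, B3–B4, B3–B5
Every bag has size at most 3, so the width is 3 − 1 = 2 and tw(G) ≤ 2. On the other hand G contains the 3-clique {1, 2, 4}. A clique must lie in a single bag of any decomposition, so no decomposition can have width below 2. Therefore the treewidth is 2.

2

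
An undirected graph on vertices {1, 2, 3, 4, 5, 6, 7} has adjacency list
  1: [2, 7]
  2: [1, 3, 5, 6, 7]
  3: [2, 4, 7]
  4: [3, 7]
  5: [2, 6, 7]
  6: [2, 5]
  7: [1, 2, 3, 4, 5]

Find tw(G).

A width-2 tree decomposition is:
Bags: B1 = {1, 2, 7}  B2 = {2, 5, 7}  B3 = {2, 5, 6}  B4 = {2, 3, 7}  B5 = {3, 4, 7}
Tree: B1–B2, B2–B3, B2–B4, B4–B5
The largest bag has 3 vertices, giving width 2; this decomposition certifies tw(G) ≤ 2. For the lower bound, the 3 vertices {2, 5, 6} are pairwise adjacent, and any tree decomposition puts a clique entirely inside one bag — forcing width ≥ 2. Hence tw(G) = 2 exactly.

2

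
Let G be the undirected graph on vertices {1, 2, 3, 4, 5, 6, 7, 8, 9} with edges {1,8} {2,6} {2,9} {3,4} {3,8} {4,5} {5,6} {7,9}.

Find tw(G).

1

A width-1 tree decomposition is:
Bags: B1 = {7, 9}  B2 = {2, 9}  B3 = {2, 6}  B4 = {5, 6}  B5 = {4, 5}  B6 = {3, 4}  B7 = {3, 8}  B8 = {1, 8}
Tree: B1–B2, B2–B3, B3–B4, B4–B5, B5–B6, B6–B7, B7–B8
Every bag has size at most 2, so the width is 2 − 1 = 1 and tw(G) ≤ 1. Since G has at least one edge (e.g. 7–9), it is not an edgeless graph, so tw(G) ≥ 1. The upper and lower bounds meet at 1, so that is the treewidth.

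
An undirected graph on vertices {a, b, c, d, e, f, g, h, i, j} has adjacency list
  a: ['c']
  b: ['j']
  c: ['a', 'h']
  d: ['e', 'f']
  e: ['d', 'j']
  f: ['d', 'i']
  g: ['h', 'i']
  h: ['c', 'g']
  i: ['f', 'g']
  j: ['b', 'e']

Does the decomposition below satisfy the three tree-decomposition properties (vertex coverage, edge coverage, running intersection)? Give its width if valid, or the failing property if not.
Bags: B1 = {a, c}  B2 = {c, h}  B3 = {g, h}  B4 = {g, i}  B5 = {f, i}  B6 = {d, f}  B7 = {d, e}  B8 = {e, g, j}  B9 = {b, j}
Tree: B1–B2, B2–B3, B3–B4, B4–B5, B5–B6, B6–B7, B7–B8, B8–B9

No — bags containing vertex g are not connected in the tree.

A tree decomposition must satisfy three properties: every vertex lies in some bag; for every edge, both endpoints lie together in some bag; and for every vertex, the bags containing it form a connected subtree. Here bags containing vertex g are not connected in the tree, so the decomposition is invalid.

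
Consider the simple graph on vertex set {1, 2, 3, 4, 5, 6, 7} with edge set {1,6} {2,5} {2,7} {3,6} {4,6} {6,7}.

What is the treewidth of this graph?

1

A width-1 tree decomposition is:
Bags: B1 = {3, 6}  B2 = {1, 6}  B3 = {6, 7}  B4 = {4, 6}  B5 = {2, 7}  B6 = {2, 5}
Tree: B1–B2, B1–B3, B3–B4, B3–B5, B5–B6
Each bag holds 2 vertices, so the decomposition has width 1, which upper-bounds the treewidth. G has an edge, so its treewidth is at least 1. Hence tw(G) = 1 exactly.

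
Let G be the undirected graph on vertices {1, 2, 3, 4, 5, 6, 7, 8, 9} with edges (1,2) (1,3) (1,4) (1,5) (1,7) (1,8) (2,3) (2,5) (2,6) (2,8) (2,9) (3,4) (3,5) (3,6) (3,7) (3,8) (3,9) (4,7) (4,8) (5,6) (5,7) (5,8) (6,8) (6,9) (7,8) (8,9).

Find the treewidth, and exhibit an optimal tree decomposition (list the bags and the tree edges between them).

Every bag has size at most 5, so the width is 5 − 1 = 4 and tw(G) ≤ 4. On the other hand G contains the 5-clique {1, 3, 4, 7, 8}. A clique must lie in a single bag of any decomposition, so no decomposition can have width below 4. Therefore the treewidth is 4.

Treewidth 4.
One such decomposition:
Bags: B1 = {1, 3, 5, 7, 8}  B2 = {1, 2, 3, 5, 8}  B3 = {2, 3, 5, 6, 8}  B4 = {1, 3, 4, 7, 8}  B5 = {2, 3, 6, 8, 9}
Tree: B1–B2, B2–B3, B1–B4, B3–B5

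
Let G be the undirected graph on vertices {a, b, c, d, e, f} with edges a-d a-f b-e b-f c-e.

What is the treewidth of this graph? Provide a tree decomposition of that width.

Treewidth 1.
One optimal decomposition is:
Bags: B1 = {a, d}  B2 = {a, f}  B3 = {b, f}  B4 = {b, e}  B5 = {c, e}
Tree: B1–B2, B2–B3, B3–B4, B4–B5

Every bag has size at most 2, so the width is 2 − 1 = 1 and tw(G) ≤ 1. G has an edge, so its treewidth is at least 1. Hence tw(G) = 1 exactly.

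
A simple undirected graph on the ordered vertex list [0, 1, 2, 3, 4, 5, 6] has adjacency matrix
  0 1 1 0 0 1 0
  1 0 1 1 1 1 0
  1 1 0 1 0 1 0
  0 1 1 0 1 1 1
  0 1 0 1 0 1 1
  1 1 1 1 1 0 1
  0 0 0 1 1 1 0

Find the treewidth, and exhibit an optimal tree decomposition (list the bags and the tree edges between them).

Treewidth 3.
Bags: B1 = {1, 2, 3, 5}  B2 = {1, 3, 4, 5}  B3 = {0, 1, 2, 5}  B4 = {3, 4, 5, 6}
Tree: B1–B2, B1–B3, B2–B4

Each bag holds 4 vertices, so the decomposition has width 3, which upper-bounds the treewidth. Conversely, {0, 1, 2, 5} is a clique of size 4, and the vertices of any clique must share a bag in every tree decomposition; so some bag has ≥ 4 vertices and tw(G) ≥ 3. Combining the bounds, tw(G) = 3.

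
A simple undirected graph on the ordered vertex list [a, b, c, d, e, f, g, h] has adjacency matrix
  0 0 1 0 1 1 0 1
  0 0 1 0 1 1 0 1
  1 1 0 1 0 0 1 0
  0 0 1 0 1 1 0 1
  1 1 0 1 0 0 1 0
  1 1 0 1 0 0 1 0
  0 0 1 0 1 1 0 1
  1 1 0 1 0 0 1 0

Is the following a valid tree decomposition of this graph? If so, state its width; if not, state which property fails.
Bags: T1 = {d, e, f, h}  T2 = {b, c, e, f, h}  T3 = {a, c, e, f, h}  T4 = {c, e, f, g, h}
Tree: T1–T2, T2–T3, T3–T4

A tree decomposition must satisfy three properties: every vertex lies in some bag; for every edge, both endpoints lie together in some bag; and for every vertex, the bags containing it form a connected subtree. Here edge (c,d) lies in no bag, so the decomposition is invalid.

No — edge (c,d) lies in no bag.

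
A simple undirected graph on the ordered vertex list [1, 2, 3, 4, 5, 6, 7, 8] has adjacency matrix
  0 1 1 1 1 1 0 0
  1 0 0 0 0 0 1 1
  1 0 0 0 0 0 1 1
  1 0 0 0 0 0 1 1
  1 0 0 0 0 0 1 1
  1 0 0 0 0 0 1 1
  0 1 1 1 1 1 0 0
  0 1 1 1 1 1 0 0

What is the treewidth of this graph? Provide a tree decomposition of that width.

The largest bag has 4 vertices, giving width 3; this decomposition certifies tw(G) ≤ 3. For the lower bound: the 4 vertex sets {3,7}, {2,8}, {1}, {5} are disjoint, each induces a connected subgraph, and every pair is joined by at least one edge of G. Contracting each set to a single vertex therefore yields K_{4} as a minor, and since treewidth is minor-monotone, tw(G) ≥ tw(K_{4}) = 3. Combining the bounds, tw(G) = 3.

Treewidth 3.
Bags: B1 = {1, 3, 7, 8}  B2 = {1, 2, 7, 8}  B3 = {1, 5, 7, 8}  B4 = {1, 6, 7, 8}  B5 = {1, 4, 7, 8}
Tree: B1–B2, B2–B3, B3–B4, B4–B5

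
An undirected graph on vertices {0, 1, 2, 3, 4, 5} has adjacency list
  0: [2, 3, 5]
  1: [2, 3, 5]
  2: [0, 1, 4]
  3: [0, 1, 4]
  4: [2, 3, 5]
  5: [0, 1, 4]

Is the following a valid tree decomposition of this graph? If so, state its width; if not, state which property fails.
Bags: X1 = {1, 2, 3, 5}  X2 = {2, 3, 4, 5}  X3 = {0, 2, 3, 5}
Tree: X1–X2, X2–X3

Yes; width 3.

Every vertex of G appears in some bag (union = {0, 1, 2, 3, 4, 5}); every edge is covered by a bag; and for each vertex v the set of bags containing v is connected in the bag tree. The decomposition is therefore valid. The largest bag has 4 vertices, so the width is 3.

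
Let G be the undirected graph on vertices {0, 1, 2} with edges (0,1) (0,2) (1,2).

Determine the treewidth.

A width-2 tree decomposition is:
Bags: B1 = {0, 1, 2}
Tree: (single bag)
A single bag containing all 3 vertices is trivially a valid decomposition of width 2. Conversely, {0, 1, 2} is a clique of size 3, and the vertices of any clique must share a bag in every tree decomposition; so some bag has ≥ 3 vertices and tw(G) ≥ 2. Combining the bounds, tw(G) = 2.

2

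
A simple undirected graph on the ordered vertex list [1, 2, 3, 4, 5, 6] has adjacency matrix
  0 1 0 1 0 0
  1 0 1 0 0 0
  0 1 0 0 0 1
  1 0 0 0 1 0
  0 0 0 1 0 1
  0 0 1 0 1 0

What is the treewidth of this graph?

2

A width-2 tree decomposition is:
Bags: B1 = {1, 2, 4}  B2 = {2, 4, 5}  B3 = {2, 5, 6}  B4 = {2, 3, 6}
Tree: B1–B2, B2–B3, B3–B4
Each bag holds 3 vertices, so the decomposition has width 2, which upper-bounds the treewidth. Since 2–1–4–5–6–3–2 is a cycle in G, G is not acyclic. Forests are exactly the graphs of treewidth ≤ 1, so tw(G) ≥ 2. Combining the bounds, tw(G) = 2.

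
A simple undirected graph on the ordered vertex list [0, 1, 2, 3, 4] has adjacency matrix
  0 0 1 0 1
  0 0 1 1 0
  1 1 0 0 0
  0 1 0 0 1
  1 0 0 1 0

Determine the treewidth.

A width-2 tree decomposition is:
Bags: B1 = {1, 2, 3}  B2 = {2, 3, 4}  B3 = {0, 2, 4}
Tree: B1–B2, B2–B3
The largest bag has 3 vertices, giving width 2; this decomposition certifies tw(G) ≤ 2. Since 2–1–3–4–0–2 is a cycle in G, G is not acyclic. Forests are exactly the graphs of treewidth ≤ 1, so tw(G) ≥ 2. Hence tw(G) = 2 exactly.

2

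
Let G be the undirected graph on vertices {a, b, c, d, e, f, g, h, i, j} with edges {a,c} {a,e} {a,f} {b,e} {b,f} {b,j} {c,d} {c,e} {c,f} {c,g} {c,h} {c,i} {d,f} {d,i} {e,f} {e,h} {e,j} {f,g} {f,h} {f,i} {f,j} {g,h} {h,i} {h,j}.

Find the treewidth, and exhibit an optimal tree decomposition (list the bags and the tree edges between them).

Treewidth 3.
One such decomposition:
Bags: B1 = {c, e, f, h}  B2 = {e, f, h, j}  B3 = {b, e, f, j}  B4 = {c, f, g, h}  B5 = {c, f, h, i}  B6 = {a, c, e, f}  B7 = {c, d, f, i}
Tree: B1–B2, B2–B3, B1–B4, B4–B5, B1–B6, B5–B7

Every bag has size at most 4, so the width is 4 − 1 = 3 and tw(G) ≤ 3. On the other hand G contains the 4-clique {e, f, h, j}. A clique must lie in a single bag of any decomposition, so no decomposition can have width below 3. The upper and lower bounds meet at 3, so that is the treewidth.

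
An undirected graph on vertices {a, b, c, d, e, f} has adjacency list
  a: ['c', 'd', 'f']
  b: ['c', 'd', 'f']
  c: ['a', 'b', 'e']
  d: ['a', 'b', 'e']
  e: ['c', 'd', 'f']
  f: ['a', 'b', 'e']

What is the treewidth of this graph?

A width-3 tree decomposition is:
Bags: B1 = {a, b, e, f}  B2 = {a, b, c, e}  B3 = {a, b, d, e}
Tree: B1–B2, B2–B3
The largest bag has 4 vertices, giving width 3; this decomposition certifies tw(G) ≤ 3. For the lower bound: the 4 vertex sets {a,f}, {c,e}, {b}, {d} are disjoint, each induces a connected subgraph, and every pair is joined by at least one edge of G. Contracting each set to a single vertex therefore yields K_{4} as a minor, and since treewidth is minor-monotone, tw(G) ≥ tw(K_{4}) = 3. The upper and lower bounds meet at 3, so that is the treewidth.

3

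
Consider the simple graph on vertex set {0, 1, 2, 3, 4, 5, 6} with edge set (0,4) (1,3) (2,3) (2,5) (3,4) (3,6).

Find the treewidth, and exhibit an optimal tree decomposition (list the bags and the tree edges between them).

Treewidth 1.
One optimal decomposition is:
Bags: B1 = {3, 4}  B2 = {3, 6}  B3 = {1, 3}  B4 = {2, 3}  B5 = {0, 4}  B6 = {2, 5}
Tree: B1–B2, B2–B3, B3–B4, B1–B5, B4–B6

Every bag has size at most 2, so the width is 2 − 1 = 1 and tw(G) ≤ 1. Any graph with an edge has treewidth ≥ 1, and G has the edge 3–4. Combining the bounds, tw(G) = 1.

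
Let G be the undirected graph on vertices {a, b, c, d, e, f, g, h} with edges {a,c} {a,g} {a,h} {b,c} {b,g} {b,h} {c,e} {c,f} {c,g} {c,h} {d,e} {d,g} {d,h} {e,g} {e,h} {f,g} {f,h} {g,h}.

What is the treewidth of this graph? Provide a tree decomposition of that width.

Treewidth 3.
One such decomposition:
Bags: B1 = {b, c, g, h}  B2 = {c, f, g, h}  B3 = {a, c, g, h}  B4 = {c, e, g, h}  B5 = {d, e, g, h}
Tree: B1–B2, B2–B3, B3–B4, B4–B5

Each bag holds 4 vertices, so the decomposition has width 3, which upper-bounds the treewidth. For the lower bound, the 4 vertices {d, e, g, h} are pairwise adjacent, and any tree decomposition puts a clique entirely inside one bag — forcing width ≥ 3. Hence tw(G) = 3 exactly.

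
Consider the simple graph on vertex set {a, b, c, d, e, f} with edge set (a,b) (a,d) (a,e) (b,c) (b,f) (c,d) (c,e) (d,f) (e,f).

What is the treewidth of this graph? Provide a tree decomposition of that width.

The largest bag has 4 vertices, giving width 3; this decomposition certifies tw(G) ≤ 3. For the lower bound: the 4 vertex sets {a,e}, {d,f}, {c}, {b} are disjoint, each induces a connected subgraph, and every pair is joined by at least one edge of G. Contracting each set to a single vertex therefore yields K_{4} as a minor, and since treewidth is minor-monotone, tw(G) ≥ tw(K_{4}) = 3. The upper and lower bounds meet at 3, so that is the treewidth.

Treewidth 3.
One optimal decomposition is:
Bags: B1 = {a, c, e, f}  B2 = {a, c, d, f}  B3 = {a, b, c, f}
Tree: B1–B2, B2–B3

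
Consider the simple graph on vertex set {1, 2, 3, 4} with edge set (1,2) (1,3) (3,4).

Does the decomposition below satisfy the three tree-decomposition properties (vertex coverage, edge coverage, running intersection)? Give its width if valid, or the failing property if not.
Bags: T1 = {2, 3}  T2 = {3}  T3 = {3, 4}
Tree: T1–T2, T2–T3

No — vertex 1 appears in no bag.

A tree decomposition must satisfy three properties: every vertex lies in some bag; for every edge, both endpoints lie together in some bag; and for every vertex, the bags containing it form a connected subtree. Here vertex 1 appears in no bag, so the decomposition is invalid.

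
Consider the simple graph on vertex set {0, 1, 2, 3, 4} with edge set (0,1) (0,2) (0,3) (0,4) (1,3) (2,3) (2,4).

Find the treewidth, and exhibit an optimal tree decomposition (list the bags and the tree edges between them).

Treewidth 2.
One optimal decomposition is:
Bags: B1 = {0, 2, 3}  B2 = {0, 1, 3}  B3 = {0, 2, 4}
Tree: B1–B2, B1–B3

Each bag holds 3 vertices, so the decomposition has width 2, which upper-bounds the treewidth. On the other hand G contains the 3-clique {0, 1, 3}. A clique must lie in a single bag of any decomposition, so no decomposition can have width below 2. Hence tw(G) = 2 exactly.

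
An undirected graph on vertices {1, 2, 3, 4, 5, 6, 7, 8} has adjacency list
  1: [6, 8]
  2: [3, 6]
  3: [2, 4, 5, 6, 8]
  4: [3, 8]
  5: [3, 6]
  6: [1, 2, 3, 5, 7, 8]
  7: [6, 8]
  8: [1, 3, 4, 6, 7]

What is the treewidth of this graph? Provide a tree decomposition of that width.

Each bag holds 3 vertices, so the decomposition has width 2, which upper-bounds the treewidth. On the other hand G contains the 3-clique {3, 4, 8}. A clique must lie in a single bag of any decomposition, so no decomposition can have width below 2. The upper and lower bounds meet at 2, so that is the treewidth.

Treewidth 2.
One such decomposition:
Bags: B1 = {3, 6, 8}  B2 = {6, 7, 8}  B3 = {3, 5, 6}  B4 = {1, 6, 8}  B5 = {3, 4, 8}  B6 = {2, 3, 6}
Tree: B1–B2, B1–B3, B2–B4, B1–B5, B3–B6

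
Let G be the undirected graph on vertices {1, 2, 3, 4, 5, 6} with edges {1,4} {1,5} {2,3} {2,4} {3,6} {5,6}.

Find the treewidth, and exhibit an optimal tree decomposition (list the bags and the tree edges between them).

Treewidth 2.
One such decomposition:
Bags: B1 = {1, 4, 5}  B2 = {4, 5, 6}  B3 = {3, 4, 6}  B4 = {2, 3, 4}
Tree: B1–B2, B2–B3, B3–B4

Every bag has size at most 3, so the width is 3 − 1 = 2 and tw(G) ≤ 2. For the lower bound, G contains the cycle 4–1–5–6–3–2–4, so G is not a forest; only forests have treewidth ≤ 1, hence tw(G) ≥ 2. The upper and lower bounds meet at 2, so that is the treewidth.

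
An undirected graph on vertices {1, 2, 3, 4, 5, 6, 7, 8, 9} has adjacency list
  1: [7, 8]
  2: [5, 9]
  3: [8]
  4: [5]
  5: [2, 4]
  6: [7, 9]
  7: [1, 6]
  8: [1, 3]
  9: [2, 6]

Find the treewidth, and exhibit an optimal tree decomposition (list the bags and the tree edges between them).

Treewidth 1.
One optimal decomposition is:
Bags: B1 = {3, 8}  B2 = {1, 8}  B3 = {1, 7}  B4 = {6, 7}  B5 = {6, 9}  B6 = {2, 9}  B7 = {2, 5}  B8 = {4, 5}
Tree: B1–B2, B2–B3, B3–B4, B4–B5, B5–B6, B6–B7, B7–B8

The largest bag has 2 vertices, giving width 1; this decomposition certifies tw(G) ≤ 1. Any graph with an edge has treewidth ≥ 1, and G has the edge 3–8. Hence tw(G) = 1 exactly.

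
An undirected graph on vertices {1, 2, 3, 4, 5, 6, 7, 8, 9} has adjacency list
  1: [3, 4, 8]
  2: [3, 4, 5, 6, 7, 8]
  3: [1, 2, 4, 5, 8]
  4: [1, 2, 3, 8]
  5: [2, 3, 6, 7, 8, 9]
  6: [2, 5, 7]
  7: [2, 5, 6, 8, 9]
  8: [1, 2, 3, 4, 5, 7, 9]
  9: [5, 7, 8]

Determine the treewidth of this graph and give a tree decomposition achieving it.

Treewidth 3.
Bags: B1 = {2, 5, 7, 8}  B2 = {2, 3, 5, 8}  B3 = {2, 3, 4, 8}  B4 = {5, 7, 8, 9}  B5 = {1, 3, 4, 8}  B6 = {2, 5, 6, 7}
Tree: B1–B2, B2–B3, B1–B4, B3–B5, B1–B6

Every bag has size at most 4, so the width is 4 − 1 = 3 and tw(G) ≤ 3. For the lower bound, the 4 vertices {1, 3, 4, 8} are pairwise adjacent, and any tree decomposition puts a clique entirely inside one bag — forcing width ≥ 3. Combining the bounds, tw(G) = 3.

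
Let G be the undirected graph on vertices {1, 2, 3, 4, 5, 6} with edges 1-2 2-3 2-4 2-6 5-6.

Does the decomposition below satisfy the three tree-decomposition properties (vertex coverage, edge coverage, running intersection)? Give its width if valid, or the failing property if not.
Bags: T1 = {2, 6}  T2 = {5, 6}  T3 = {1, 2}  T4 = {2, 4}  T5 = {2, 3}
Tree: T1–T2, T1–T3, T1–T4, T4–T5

Checking the three conditions: (i) the bags cover all of {1, 2, 3, 4, 5, 6}; (ii) for each edge, some bag contains both endpoints; (iii) the bags containing any fixed vertex form a subtree. All hold, so the decomposition is valid with width 2 − 1 = 1.

Yes; width 1.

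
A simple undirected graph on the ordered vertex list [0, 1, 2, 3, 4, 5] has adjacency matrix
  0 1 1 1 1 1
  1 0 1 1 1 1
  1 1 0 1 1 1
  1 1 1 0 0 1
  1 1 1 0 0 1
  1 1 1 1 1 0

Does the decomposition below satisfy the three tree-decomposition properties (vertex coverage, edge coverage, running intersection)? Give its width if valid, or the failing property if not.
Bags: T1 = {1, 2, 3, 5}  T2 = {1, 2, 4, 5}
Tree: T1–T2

No — vertex 0 appears in no bag.

A tree decomposition must satisfy three properties: every vertex lies in some bag; for every edge, both endpoints lie together in some bag; and for every vertex, the bags containing it form a connected subtree. Here vertex 0 appears in no bag, so the decomposition is invalid.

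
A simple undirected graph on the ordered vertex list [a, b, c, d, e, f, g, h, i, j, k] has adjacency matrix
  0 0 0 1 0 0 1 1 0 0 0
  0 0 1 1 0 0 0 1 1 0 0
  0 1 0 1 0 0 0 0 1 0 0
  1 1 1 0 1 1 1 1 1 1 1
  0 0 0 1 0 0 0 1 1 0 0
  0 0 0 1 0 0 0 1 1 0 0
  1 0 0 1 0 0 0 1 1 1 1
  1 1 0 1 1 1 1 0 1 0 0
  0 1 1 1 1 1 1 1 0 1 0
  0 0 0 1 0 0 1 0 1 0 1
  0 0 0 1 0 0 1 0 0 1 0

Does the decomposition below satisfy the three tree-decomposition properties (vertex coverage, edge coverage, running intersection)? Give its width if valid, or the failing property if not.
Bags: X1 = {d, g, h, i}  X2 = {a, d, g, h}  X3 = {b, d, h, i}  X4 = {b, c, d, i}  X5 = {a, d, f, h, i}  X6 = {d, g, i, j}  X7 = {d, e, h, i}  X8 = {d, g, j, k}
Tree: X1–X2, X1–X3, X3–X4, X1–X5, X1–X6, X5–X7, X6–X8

No — bags containing vertex a are not connected in the tree.

A tree decomposition must satisfy three properties: every vertex lies in some bag; for every edge, both endpoints lie together in some bag; and for every vertex, the bags containing it form a connected subtree. Here bags containing vertex a are not connected in the tree, so the decomposition is invalid.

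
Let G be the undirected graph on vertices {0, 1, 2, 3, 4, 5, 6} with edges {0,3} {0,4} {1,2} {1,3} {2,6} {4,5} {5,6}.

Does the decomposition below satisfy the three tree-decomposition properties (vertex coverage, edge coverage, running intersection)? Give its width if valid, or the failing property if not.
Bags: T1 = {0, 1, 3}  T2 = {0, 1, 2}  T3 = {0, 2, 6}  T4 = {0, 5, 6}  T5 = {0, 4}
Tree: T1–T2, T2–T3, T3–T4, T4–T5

A tree decomposition must satisfy three properties: every vertex lies in some bag; for every edge, both endpoints lie together in some bag; and for every vertex, the bags containing it form a connected subtree. Here edge (5,4) lies in no bag, so the decomposition is invalid.

No — edge (5,4) lies in no bag.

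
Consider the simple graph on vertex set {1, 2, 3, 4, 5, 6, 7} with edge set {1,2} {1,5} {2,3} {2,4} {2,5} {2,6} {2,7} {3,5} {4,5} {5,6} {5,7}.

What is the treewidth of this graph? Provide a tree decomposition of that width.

Treewidth 2.
One such decomposition:
Bags: B1 = {1, 2, 5}  B2 = {2, 3, 5}  B3 = {2, 4, 5}  B4 = {2, 5, 7}  B5 = {2, 5, 6}
Tree: B1–B2, B2–B3, B1–B4, B3–B5

Every bag has size at most 3, so the width is 3 − 1 = 2 and tw(G) ≤ 2. On the other hand G contains the 3-clique {1, 2, 5}. A clique must lie in a single bag of any decomposition, so no decomposition can have width below 2. Therefore the treewidth is 2.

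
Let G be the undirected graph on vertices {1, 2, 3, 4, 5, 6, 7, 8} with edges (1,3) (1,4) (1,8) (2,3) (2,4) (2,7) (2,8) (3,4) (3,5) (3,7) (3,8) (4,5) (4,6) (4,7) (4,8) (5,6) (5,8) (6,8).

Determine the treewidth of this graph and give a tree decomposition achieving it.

Treewidth 3.
One optimal decomposition is:
Bags: B1 = {4, 5, 6, 8}  B2 = {3, 4, 5, 8}  B3 = {2, 3, 4, 8}  B4 = {2, 3, 4, 7}  B5 = {1, 3, 4, 8}
Tree: B1–B2, B2–B3, B3–B4, B3–B5

Each bag holds 4 vertices, so the decomposition has width 3, which upper-bounds the treewidth. For the lower bound, the 4 vertices {1, 3, 4, 8} are pairwise adjacent, and any tree decomposition puts a clique entirely inside one bag — forcing width ≥ 3. Hence tw(G) = 3 exactly.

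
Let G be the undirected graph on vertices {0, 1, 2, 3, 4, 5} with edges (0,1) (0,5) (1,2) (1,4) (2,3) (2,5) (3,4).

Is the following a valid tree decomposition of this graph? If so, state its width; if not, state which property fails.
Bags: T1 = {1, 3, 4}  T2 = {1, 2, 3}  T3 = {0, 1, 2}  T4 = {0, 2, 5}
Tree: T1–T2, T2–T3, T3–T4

Yes; width 2.

Checking the three conditions: (i) the bags cover all of {0, 1, 2, 3, 4, 5}; (ii) for each edge, some bag contains both endpoints; (iii) the bags containing any fixed vertex form a subtree. All hold, so the decomposition is valid with width 3 − 1 = 2.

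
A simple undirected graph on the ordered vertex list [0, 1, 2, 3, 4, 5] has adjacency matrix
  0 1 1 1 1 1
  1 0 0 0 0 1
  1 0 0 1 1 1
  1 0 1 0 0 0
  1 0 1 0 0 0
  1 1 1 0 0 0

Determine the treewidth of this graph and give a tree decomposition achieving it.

Every bag has size at most 3, so the width is 3 − 1 = 2 and tw(G) ≤ 2. On the other hand G contains the 3-clique {0, 1, 5}. A clique must lie in a single bag of any decomposition, so no decomposition can have width below 2. Therefore the treewidth is 2.

Treewidth 2.
Bags: B1 = {0, 2, 5}  B2 = {0, 2, 4}  B3 = {0, 1, 5}  B4 = {0, 2, 3}
Tree: B1–B2, B1–B3, B1–B4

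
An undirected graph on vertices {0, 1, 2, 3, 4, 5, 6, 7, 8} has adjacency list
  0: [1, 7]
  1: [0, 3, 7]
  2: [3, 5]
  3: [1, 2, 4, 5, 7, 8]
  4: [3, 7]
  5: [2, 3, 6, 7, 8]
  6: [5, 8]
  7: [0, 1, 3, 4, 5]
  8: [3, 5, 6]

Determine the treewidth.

A width-2 tree decomposition is:
Bags: B1 = {3, 5, 7}  B2 = {3, 5, 8}  B3 = {5, 6, 8}  B4 = {2, 3, 5}  B5 = {1, 3, 7}  B6 = {0, 1, 7}  B7 = {3, 4, 7}
Tree: B1–B2, B2–B3, B2–B4, B1–B5, B5–B6, B1–B7
The largest bag has 3 vertices, giving width 2; this decomposition certifies tw(G) ≤ 2. For the lower bound, the 3 vertices {0, 1, 7} are pairwise adjacent, and any tree decomposition puts a clique entirely inside one bag — forcing width ≥ 2. Combining the bounds, tw(G) = 2.

2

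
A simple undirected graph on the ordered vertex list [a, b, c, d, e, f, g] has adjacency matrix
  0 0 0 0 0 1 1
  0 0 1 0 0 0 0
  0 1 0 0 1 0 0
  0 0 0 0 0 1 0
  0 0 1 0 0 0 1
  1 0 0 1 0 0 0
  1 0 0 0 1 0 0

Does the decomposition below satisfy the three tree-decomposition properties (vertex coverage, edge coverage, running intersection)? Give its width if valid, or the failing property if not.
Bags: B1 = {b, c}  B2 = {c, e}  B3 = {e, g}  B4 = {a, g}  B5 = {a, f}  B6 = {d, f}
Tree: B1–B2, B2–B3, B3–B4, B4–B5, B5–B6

Every vertex of G appears in some bag (union = {a, b, c, d, e, f, g}); every edge is covered by a bag; and for each vertex v the set of bags containing v is connected in the bag tree. The decomposition is therefore valid. The largest bag has 2 vertices, so the width is 1.

Yes; width 1.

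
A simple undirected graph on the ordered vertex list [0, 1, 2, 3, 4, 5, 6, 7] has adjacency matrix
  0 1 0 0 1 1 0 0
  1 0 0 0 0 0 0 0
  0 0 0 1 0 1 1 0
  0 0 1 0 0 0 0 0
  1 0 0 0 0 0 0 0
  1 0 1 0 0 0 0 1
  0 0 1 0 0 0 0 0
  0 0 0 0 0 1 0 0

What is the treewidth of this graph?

A width-1 tree decomposition is:
Bags: B1 = {2, 5}  B2 = {2, 6}  B3 = {0, 5}  B4 = {2, 3}  B5 = {0, 4}  B6 = {0, 1}  B7 = {5, 7}
Tree: B1–B2, B1–B3, B2–B4, B3–B5, B3–B6, B1–B7
Each bag holds 2 vertices, so the decomposition has width 1, which upper-bounds the treewidth. Since G has at least one edge (e.g. 2–5), it is not an edgeless graph, so tw(G) ≥ 1. Hence tw(G) = 1 exactly.

1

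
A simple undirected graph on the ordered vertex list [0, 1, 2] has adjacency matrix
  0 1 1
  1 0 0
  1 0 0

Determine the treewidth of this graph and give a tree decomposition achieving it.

Treewidth 1.
One optimal decomposition is:
Bags: B1 = {0, 2}  B2 = {0, 1}
Tree: B1–B2

Each bag holds 2 vertices, so the decomposition has width 1, which upper-bounds the treewidth. Any graph with an edge has treewidth ≥ 1, and G has the edge 0–2. The upper and lower bounds meet at 1, so that is the treewidth.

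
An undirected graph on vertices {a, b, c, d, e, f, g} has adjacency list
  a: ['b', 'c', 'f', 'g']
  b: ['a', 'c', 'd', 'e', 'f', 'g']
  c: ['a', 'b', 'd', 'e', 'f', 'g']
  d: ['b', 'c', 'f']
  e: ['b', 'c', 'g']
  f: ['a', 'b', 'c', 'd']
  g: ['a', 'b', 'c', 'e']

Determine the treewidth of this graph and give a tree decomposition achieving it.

Every bag has size at most 4, so the width is 4 − 1 = 3 and tw(G) ≤ 3. For the lower bound, the 4 vertices {b, c, e, g} are pairwise adjacent, and any tree decomposition puts a clique entirely inside one bag — forcing width ≥ 3. The upper and lower bounds meet at 3, so that is the treewidth.

Treewidth 3.
One such decomposition:
Bags: B1 = {a, b, c, g}  B2 = {a, b, c, f}  B3 = {b, c, d, f}  B4 = {b, c, e, g}
Tree: B1–B2, B2–B3, B1–B4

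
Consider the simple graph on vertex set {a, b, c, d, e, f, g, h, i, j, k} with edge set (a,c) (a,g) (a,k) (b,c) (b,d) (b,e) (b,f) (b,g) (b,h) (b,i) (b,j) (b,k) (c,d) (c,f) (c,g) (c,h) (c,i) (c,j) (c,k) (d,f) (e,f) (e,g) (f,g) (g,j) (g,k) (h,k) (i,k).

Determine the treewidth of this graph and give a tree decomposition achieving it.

The largest bag has 4 vertices, giving width 3; this decomposition certifies tw(G) ≤ 3. Conversely, {a, c, g, k} is a clique of size 4, and the vertices of any clique must share a bag in every tree decomposition; so some bag has ≥ 4 vertices and tw(G) ≥ 3. Therefore the treewidth is 3.

Treewidth 3.
One optimal decomposition is:
Bags: B1 = {b, c, g, k}  B2 = {b, c, i, k}  B3 = {b, c, h, k}  B4 = {a, c, g, k}  B5 = {b, c, f, g}  B6 = {b, e, f, g}  B7 = {b, c, d, f}  B8 = {b, c, g, j}
Tree: B1–B2, B1–B3, B1–B4, B1–B5, B5–B6, B5–B7, B1–B8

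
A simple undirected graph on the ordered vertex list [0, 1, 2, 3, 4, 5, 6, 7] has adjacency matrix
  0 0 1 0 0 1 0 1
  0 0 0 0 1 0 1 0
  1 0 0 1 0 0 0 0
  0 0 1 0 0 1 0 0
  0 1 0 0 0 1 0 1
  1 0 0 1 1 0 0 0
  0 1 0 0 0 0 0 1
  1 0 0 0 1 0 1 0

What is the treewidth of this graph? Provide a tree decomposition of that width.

Treewidth 2.
One optimal decomposition is:
Bags: B1 = {1, 4, 6}  B2 = {4, 6, 7}  B3 = {4, 5, 7}  B4 = {0, 5, 7}  B5 = {0, 3, 5}  B6 = {0, 2, 3}
Tree: B1–B2, B2–B3, B3–B4, B4–B5, B5–B6

Every bag has size at most 3, so the width is 3 − 1 = 2 and tw(G) ≤ 2. Since 1–6–7–4–1 is a cycle in G, G is not acyclic. Forests are exactly the graphs of treewidth ≤ 1, so tw(G) ≥ 2. Therefore the treewidth is 2.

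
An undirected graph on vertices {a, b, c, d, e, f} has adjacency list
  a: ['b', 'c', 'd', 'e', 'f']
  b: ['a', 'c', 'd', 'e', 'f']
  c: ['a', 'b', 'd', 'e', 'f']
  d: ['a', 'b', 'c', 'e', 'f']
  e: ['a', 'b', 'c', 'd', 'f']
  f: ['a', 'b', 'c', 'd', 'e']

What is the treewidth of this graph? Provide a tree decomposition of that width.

A single bag containing all 6 vertices is trivially a valid decomposition of width 5. Conversely, {a, b, c, d, e, f} is a clique of size 6, and the vertices of any clique must share a bag in every tree decomposition; so some bag has ≥ 6 vertices and tw(G) ≥ 5. Therefore the treewidth is 5.

Treewidth 5.
One optimal decomposition is:
Bags: B1 = {a, b, c, d, e, f}
Tree: (single bag)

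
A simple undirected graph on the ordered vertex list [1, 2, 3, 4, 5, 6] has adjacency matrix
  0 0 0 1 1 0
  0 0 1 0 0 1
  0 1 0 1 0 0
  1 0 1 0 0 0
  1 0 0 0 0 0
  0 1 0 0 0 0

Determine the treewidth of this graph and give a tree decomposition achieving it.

Every bag has size at most 2, so the width is 2 − 1 = 1 and tw(G) ≤ 1. Since G has at least one edge (e.g. 5–1), it is not an edgeless graph, so tw(G) ≥ 1. The upper and lower bounds meet at 1, so that is the treewidth.

Treewidth 1.
One optimal decomposition is:
Bags: B1 = {1, 5}  B2 = {1, 4}  B3 = {3, 4}  B4 = {2, 3}  B5 = {2, 6}
Tree: B1–B2, B2–B3, B3–B4, B4–B5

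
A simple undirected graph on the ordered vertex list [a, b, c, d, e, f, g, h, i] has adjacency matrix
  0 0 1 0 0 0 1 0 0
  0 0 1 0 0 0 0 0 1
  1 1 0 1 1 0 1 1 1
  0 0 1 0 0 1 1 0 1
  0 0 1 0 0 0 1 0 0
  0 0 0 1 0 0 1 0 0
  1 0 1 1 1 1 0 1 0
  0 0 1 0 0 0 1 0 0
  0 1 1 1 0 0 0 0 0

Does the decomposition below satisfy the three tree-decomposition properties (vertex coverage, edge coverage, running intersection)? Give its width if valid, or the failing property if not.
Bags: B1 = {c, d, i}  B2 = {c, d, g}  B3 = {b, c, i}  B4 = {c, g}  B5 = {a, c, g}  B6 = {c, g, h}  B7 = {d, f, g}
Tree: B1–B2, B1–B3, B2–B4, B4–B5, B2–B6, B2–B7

No — vertex e appears in no bag.

A tree decomposition must satisfy three properties: every vertex lies in some bag; for every edge, both endpoints lie together in some bag; and for every vertex, the bags containing it form a connected subtree. Here vertex e appears in no bag, so the decomposition is invalid.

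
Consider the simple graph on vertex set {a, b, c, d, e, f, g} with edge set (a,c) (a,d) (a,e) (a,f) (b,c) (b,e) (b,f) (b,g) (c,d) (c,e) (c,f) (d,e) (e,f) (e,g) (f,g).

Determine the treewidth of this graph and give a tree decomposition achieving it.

Each bag holds 4 vertices, so the decomposition has width 3, which upper-bounds the treewidth. Conversely, {a, c, d, e} is a clique of size 4, and the vertices of any clique must share a bag in every tree decomposition; so some bag has ≥ 4 vertices and tw(G) ≥ 3. The upper and lower bounds meet at 3, so that is the treewidth.

Treewidth 3.
One optimal decomposition is:
Bags: B1 = {a, c, d, e}  B2 = {a, c, e, f}  B3 = {b, c, e, f}  B4 = {b, e, f, g}
Tree: B1–B2, B2–B3, B3–B4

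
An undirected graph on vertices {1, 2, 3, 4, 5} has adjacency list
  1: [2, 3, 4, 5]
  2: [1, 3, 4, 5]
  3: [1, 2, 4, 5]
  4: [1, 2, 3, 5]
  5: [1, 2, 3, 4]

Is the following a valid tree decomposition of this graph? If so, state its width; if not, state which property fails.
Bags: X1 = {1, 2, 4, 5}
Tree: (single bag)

No — vertex 3 appears in no bag.

A tree decomposition must satisfy three properties: every vertex lies in some bag; for every edge, both endpoints lie together in some bag; and for every vertex, the bags containing it form a connected subtree. Here vertex 3 appears in no bag, so the decomposition is invalid.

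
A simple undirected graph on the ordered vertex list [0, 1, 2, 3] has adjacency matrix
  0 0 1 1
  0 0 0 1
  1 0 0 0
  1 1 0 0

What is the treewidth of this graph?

A width-1 tree decomposition is:
Bags: B1 = {0, 2}  B2 = {0, 3}  B3 = {1, 3}
Tree: B1–B2, B2–B3
Every bag has size at most 2, so the width is 2 − 1 = 1 and tw(G) ≤ 1. Any graph with an edge has treewidth ≥ 1, and G has the edge 2–0. Combining the bounds, tw(G) = 1.

1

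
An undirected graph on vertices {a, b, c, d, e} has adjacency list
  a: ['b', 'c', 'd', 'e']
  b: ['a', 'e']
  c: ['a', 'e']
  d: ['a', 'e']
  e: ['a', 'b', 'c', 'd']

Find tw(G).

A width-2 tree decomposition is:
Bags: B1 = {a, d, e}  B2 = {a, b, e}  B3 = {a, c, e}
Tree: B1–B2, B1–B3
The largest bag has 3 vertices, giving width 2; this decomposition certifies tw(G) ≤ 2. For the lower bound, the 3 vertices {a, d, e} are pairwise adjacent, and any tree decomposition puts a clique entirely inside one bag — forcing width ≥ 2. Combining the bounds, tw(G) = 2.

2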